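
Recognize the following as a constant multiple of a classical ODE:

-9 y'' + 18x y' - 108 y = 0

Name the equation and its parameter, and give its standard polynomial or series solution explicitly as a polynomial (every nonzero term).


All three coefficients share the factor -9; dividing through by -9 gives  y'' - 2x y' + 12 y = 0.
This matches the Hermite equation y'' - 2x y' + 2n y = 0 with 2n = 12, so n = 6; the polynomial solution is H_6(x).
With y = sum_k a_k x^k, matching x^k gives (k+2)(k+1) a_{k+2} = 2(k - n) a_k = 2(k - 6) a_k. The right side vanishes at k = 6, so the series with the parity of 6 terminates at degree 6.
Standard normalization: leading coefficient of H_n is 2^n, so a_6 = 2^6 = 64. Work downward with a_k = (k+1)(k+2) a_{k+2} / (2(k - n)):
  a_4 = (5)(6)(64) / (2(4 - 6)) = 1920/(-4) = -480
  a_2 = (3)(4)(-480) / (2(2 - 6)) = -5760/(-8) = 720
  a_0 = (1)(2)(720) / (2(0 - 6)) = 1440/(-12) = -120
Hence H_6(x) = 64 x^6 - 480 x^4 + 720 x^2 - 120.

H_6(x); series = 64 x^6 - 480 x^4 + 720 x^2 - 120


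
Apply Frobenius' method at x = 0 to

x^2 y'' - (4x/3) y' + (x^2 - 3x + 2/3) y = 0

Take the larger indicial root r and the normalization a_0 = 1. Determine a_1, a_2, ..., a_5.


Write in Frobenius form y'' + (p(x)/x) y' + (q(x)/x^2) y = 0:
  p(x) = -4/3,  q(x) = x^2 - 3x + 2/3.
Indicial equation: r(r-1) + (-4/3) r + (2/3) = 0 -> roots r_1 = 2, r_2 = 1/3.
Take r = r_1 = 2. Let y(x) = x^r sum_{n>=0} a_n x^n with a_0 = 1.
Substitute y = x^r sum a_n x^n and match x^{r+n}. The recurrence is
  D(n) a_n - 3 a_{n-1} + 1 a_{n-2} = 0,  where D(n) = (r+n)(r+n-1) + (-4/3)(r+n) + (2/3).
  a_n = [3 a_{n-1} - 1 a_{n-2}] / D(n).
Since the indicial polynomial factors as (r - r_1)(r - r_2), D(n) = (r_1 + n - r_1)(r_1 + n - r_2) = n(n + 5/3).
Evaluating step by step (a_0 = 1):
  n = 1: D(1) = 1(1 + 5/3) = 8/3; numerator = 3(1) = 3; a_1 = (3)/(8/3) = 9/8
  n = 2: D(2) = 2(2 + 5/3) = 22/3; numerator = 3(9/8) - 1(1) = 19/8; a_2 = (19/8)/(22/3) = 57/176
  n = 3: D(3) = 3(3 + 5/3) = 14; numerator = 3(57/176) - 1(9/8) = -27/176; a_3 = (-27/176)/(14) = -27/2464
  n = 4: D(4) = 4(4 + 5/3) = 68/3; numerator = 3(-27/2464) - 1(57/176) = -879/2464; a_4 = (-879/2464)/(68/3) = -2637/167552
  n = 5: D(5) = 5(5 + 5/3) = 100/3; numerator = 3(-2637/167552) - 1(-27/2464) = -6075/167552; a_5 = (-6075/167552)/(100/3) = -729/670208

r = 2; a_0 = 1; a_1 = 9/8; a_2 = 57/176; a_3 = -27/2464; a_4 = -2637/167552; a_5 = -729/670208


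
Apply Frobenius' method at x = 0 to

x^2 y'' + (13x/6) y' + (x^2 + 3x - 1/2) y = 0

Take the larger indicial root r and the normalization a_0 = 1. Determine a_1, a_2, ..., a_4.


Write in Frobenius form y'' + (p(x)/x) y' + (q(x)/x^2) y = 0:
  p(x) = 13/6,  q(x) = x^2 + 3x - 1/2.
Indicial equation: r(r-1) + (13/6) r + (-1/2) = 0 -> roots r_1 = 1/3, r_2 = -3/2.
Take r = r_1 = 1/3. Let y(x) = x^r sum_{n>=0} a_n x^n with a_0 = 1.
Substitute y = x^r sum a_n x^n and match x^{r+n}. The recurrence is
  D(n) a_n + 3 a_{n-1} + 1 a_{n-2} = 0,  where D(n) = (r+n)(r+n-1) + (13/6)(r+n) + (-1/2).
  a_n = [-3 a_{n-1} - 1 a_{n-2}] / D(n).
Since the indicial polynomial factors as (r - r_1)(r - r_2), D(n) = (r_1 + n - r_1)(r_1 + n - r_2) = n(n + 11/6).
Evaluating step by step (a_0 = 1):
  n = 1: D(1) = 1(1 + 11/6) = 17/6; numerator = -3(1) = -3; a_1 = (-3)/(17/6) = -18/17
  n = 2: D(2) = 2(2 + 11/6) = 23/3; numerator = -3(-18/17) - 1(1) = 37/17; a_2 = (37/17)/(23/3) = 111/391
  n = 3: D(3) = 3(3 + 11/6) = 29/2; numerator = -3(111/391) - 1(-18/17) = 81/391; a_3 = (81/391)/(29/2) = 162/11339
  n = 4: D(4) = 4(4 + 11/6) = 70/3; numerator = -3(162/11339) - 1(111/391) = -3705/11339; a_4 = (-3705/11339)/(70/3) = -2223/158746

r = 1/3; a_0 = 1; a_1 = -18/17; a_2 = 111/391; a_3 = 162/11339; a_4 = -2223/158746


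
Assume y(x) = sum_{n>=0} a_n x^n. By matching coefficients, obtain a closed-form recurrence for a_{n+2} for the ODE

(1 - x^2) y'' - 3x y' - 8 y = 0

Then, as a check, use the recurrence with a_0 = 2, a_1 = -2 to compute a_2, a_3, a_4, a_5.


Substitute y = sum_n a_n x^n.
(1 - 1 x^2) y'' contributes (n+2)(n+1) a_{n+2} - n(n-1) a_n at x^n.
-3 x y'(x) contributes -3 n a_n at x^n.
-8 y(x) contributes -8 a_n at x^n.
Matching x^n: (n+2)(n+1) a_{n+2} + (-n(n-1) - 3 n - 8) a_n = 0.
Thus a_{n+2} = (n(n-1) + 3 n + 8) / ((n+1)(n+2)) * a_n.

Check with a_0 = 2, a_1 = -2 (apply the recurrence for n = 0, 1, 2, 3): a_0 = 2, a_1 = -2, a_2 = 8, a_3 = -11/3, a_4 = 32/3, a_5 = -253/60.

a_(n+2) = (n(n-1) + 3 n + 8) / ((n+1)(n+2)) * a_n; check: a_0 = 2, a_1 = -2, a_2 = 8, a_3 = -11/3, a_4 = 32/3, a_5 = -253/60


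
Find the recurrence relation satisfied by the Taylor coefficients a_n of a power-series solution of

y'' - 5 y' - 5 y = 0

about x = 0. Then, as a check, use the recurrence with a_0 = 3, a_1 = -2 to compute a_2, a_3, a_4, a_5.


Substitute y = sum_n a_n x^n.
y''(x) has coefficient (n+2)(n+1) a_{n+2} at x^n;
-5 y'(x) has coefficient -5 (n+1) a_{n+1} at x^n;
-5 y(x) has coefficient -5 a_n at x^n.
Matching x^n: (n+2)(n+1) a_{n+2} - 5 (n+1) a_{n+1} - 5 a_n = 0.
Thus a_{n+2} = [5 (n+1) a_{n+1} + 5 a_n] / ((n+1)(n+2)).

Check with a_0 = 3, a_1 = -2 (apply the recurrence for n = 0, 1, 2, 3): a_0 = 3, a_1 = -2, a_2 = 5/2, a_3 = 5/2, a_4 = 25/6, a_5 = 115/24.

a_(n+2) = [5 (n+1) a_(n+1) + 5 a_n] / ((n+1)(n+2)); check: a_0 = 3, a_1 = -2, a_2 = 5/2, a_3 = 5/2, a_4 = 25/6, a_5 = 115/24


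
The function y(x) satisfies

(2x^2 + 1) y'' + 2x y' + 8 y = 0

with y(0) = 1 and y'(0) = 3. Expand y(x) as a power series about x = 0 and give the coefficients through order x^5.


Ansatz: y(x) = sum_{n>=0} a_n x^n, so y'(x) = sum_{n>=1} n a_n x^(n-1) and y''(x) = sum_{n>=2} n(n-1) a_n x^(n-2).
Substitute into P(x) y'' + Q(x) y' + R(x) y = 0 with P(x) = 2x^2 + 1, Q(x) = 2x, R(x) = 8, and match powers of x.
Initial conditions: a_0 = 1, a_1 = 3.
Setting the coefficient of each power of x to zero and solving order by order (substituting the coefficients already found):
  x^0: 2 a_2 + 8 a_0 = 0  ->  2 a_2 = -8 a_0 = -8  ->  a_2 = -4
  x^1: 6 a_3 + 10 a_1 = 0  ->  6 a_3 = -10 a_1 = -30  ->  a_3 = -5
  x^2: 12 a_4 + 16 a_2 = 0  ->  12 a_4 = -16 a_2 = 64  ->  a_4 = 16/3
  x^3: 20 a_5 + 26 a_3 = 0  ->  20 a_5 = -26 a_3 = 130  ->  a_5 = 13/2
Truncated series: y(x) = 1 + 3 x - 4 x^2 - 5 x^3 + (16/3) x^4 + (13/2) x^5 + O(x^6).

a_0 = 1; a_1 = 3; a_2 = -4; a_3 = -5; a_4 = 16/3; a_5 = 13/2


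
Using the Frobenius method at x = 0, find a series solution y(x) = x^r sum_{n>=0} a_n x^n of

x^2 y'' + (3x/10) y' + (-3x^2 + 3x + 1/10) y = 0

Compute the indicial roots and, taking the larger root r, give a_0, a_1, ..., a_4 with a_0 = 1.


Write in Frobenius form y'' + (p(x)/x) y' + (q(x)/x^2) y = 0:
  p(x) = 3/10,  q(x) = -3x^2 + 3x + 1/10.
Indicial equation: r(r-1) + (3/10) r + (1/10) = 0 -> roots r_1 = 1/2, r_2 = 1/5.
Take r = r_1 = 1/2. Let y(x) = x^r sum_{n>=0} a_n x^n with a_0 = 1.
Substitute y = x^r sum a_n x^n and match x^{r+n}. The recurrence is
  D(n) a_n + 3 a_{n-1} - 3 a_{n-2} = 0,  where D(n) = (r+n)(r+n-1) + (3/10)(r+n) + (1/10).
  a_n = [-3 a_{n-1} + 3 a_{n-2}] / D(n).
Since the indicial polynomial factors as (r - r_1)(r - r_2), D(n) = (r_1 + n - r_1)(r_1 + n - r_2) = n(n + 3/10).
Evaluating step by step (a_0 = 1):
  n = 1: D(1) = 1(1 + 3/10) = 13/10; numerator = -3(1) = -3; a_1 = (-3)/(13/10) = -30/13
  n = 2: D(2) = 2(2 + 3/10) = 23/5; numerator = -3(-30/13) + 3(1) = 129/13; a_2 = (129/13)/(23/5) = 645/299
  n = 3: D(3) = 3(3 + 3/10) = 99/10; numerator = -3(645/299) + 3(-30/13) = -4005/299; a_3 = (-4005/299)/(99/10) = -4450/3289
  n = 4: D(4) = 4(4 + 3/10) = 86/5; numerator = -3(-4450/3289) + 3(645/299) = 34635/3289; a_4 = (34635/3289)/(86/5) = 173175/282854

r = 1/2; a_0 = 1; a_1 = -30/13; a_2 = 645/299; a_3 = -4450/3289; a_4 = 173175/282854


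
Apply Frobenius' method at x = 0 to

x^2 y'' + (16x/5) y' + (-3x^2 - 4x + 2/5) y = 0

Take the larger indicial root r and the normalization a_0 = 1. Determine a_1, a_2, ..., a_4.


Write in Frobenius form y'' + (p(x)/x) y' + (q(x)/x^2) y = 0:
  p(x) = 16/5,  q(x) = -3x^2 - 4x + 2/5.
Indicial equation: r(r-1) + (16/5) r + (2/5) = 0 -> roots r_1 = -1/5, r_2 = -2.
Take r = r_1 = -1/5. Let y(x) = x^r sum_{n>=0} a_n x^n with a_0 = 1.
Substitute y = x^r sum a_n x^n and match x^{r+n}. The recurrence is
  D(n) a_n - 4 a_{n-1} - 3 a_{n-2} = 0,  where D(n) = (r+n)(r+n-1) + (16/5)(r+n) + (2/5).
  a_n = [4 a_{n-1} + 3 a_{n-2}] / D(n).
Since the indicial polynomial factors as (r - r_1)(r - r_2), D(n) = (r_1 + n - r_1)(r_1 + n - r_2) = n(n + 9/5).
Evaluating step by step (a_0 = 1):
  n = 1: D(1) = 1(1 + 9/5) = 14/5; numerator = 4(1) = 4; a_1 = (4)/(14/5) = 10/7
  n = 2: D(2) = 2(2 + 9/5) = 38/5; numerator = 4(10/7) + 3(1) = 61/7; a_2 = (61/7)/(38/5) = 305/266
  n = 3: D(3) = 3(3 + 9/5) = 72/5; numerator = 4(305/266) + 3(10/7) = 1180/133; a_3 = (1180/133)/(72/5) = 1475/2394
  n = 4: D(4) = 4(4 + 9/5) = 116/5; numerator = 4(1475/2394) + 3(305/266) = 14135/2394; a_4 = (14135/2394)/(116/5) = 70675/277704

r = -1/5; a_0 = 1; a_1 = 10/7; a_2 = 305/266; a_3 = 1475/2394; a_4 = 70675/277704


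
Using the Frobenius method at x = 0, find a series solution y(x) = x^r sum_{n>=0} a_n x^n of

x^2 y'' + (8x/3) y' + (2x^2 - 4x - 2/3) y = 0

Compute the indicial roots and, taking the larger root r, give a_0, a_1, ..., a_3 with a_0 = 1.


Write in Frobenius form y'' + (p(x)/x) y' + (q(x)/x^2) y = 0:
  p(x) = 8/3,  q(x) = 2x^2 - 4x - 2/3.
Indicial equation: r(r-1) + (8/3) r + (-2/3) = 0 -> roots r_1 = 1/3, r_2 = -2.
Take r = r_1 = 1/3. Let y(x) = x^r sum_{n>=0} a_n x^n with a_0 = 1.
Substitute y = x^r sum a_n x^n and match x^{r+n}. The recurrence is
  D(n) a_n - 4 a_{n-1} + 2 a_{n-2} = 0,  where D(n) = (r+n)(r+n-1) + (8/3)(r+n) + (-2/3).
  a_n = [4 a_{n-1} - 2 a_{n-2}] / D(n).
Since the indicial polynomial factors as (r - r_1)(r - r_2), D(n) = (r_1 + n - r_1)(r_1 + n - r_2) = n(n + 7/3).
Evaluating step by step (a_0 = 1):
  n = 1: D(1) = 1(1 + 7/3) = 10/3; numerator = 4(1) = 4; a_1 = (4)/(10/3) = 6/5
  n = 2: D(2) = 2(2 + 7/3) = 26/3; numerator = 4(6/5) - 2(1) = 14/5; a_2 = (14/5)/(26/3) = 21/65
  n = 3: D(3) = 3(3 + 7/3) = 16; numerator = 4(21/65) - 2(6/5) = -72/65; a_3 = (-72/65)/(16) = -9/130

r = 1/3; a_0 = 1; a_1 = 6/5; a_2 = 21/65; a_3 = -9/130


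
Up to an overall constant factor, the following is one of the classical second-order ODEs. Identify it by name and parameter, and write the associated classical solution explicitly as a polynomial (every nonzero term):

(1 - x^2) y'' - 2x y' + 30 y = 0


The equation is already in a standard form:  (1 - x^2) y'' - 2x y' + 30 y = 0.
This matches the Legendre equation (1 - x^2) y'' - 2x y' + n(n+1) y = 0 (note the -2x y' term) with n(n+1) = 30, so n = 5; the polynomial solution is P_5(x).
With y = sum_k a_k x^k, matching x^k gives (k+2)(k+1) a_{k+2} = [k(k+1) - n(n+1)] a_k = (k - 5)(k + 6) a_k. The right side vanishes at k = 5, so the series with the parity of 5 terminates at degree 5.
Standard normalization (P_n(1) = 1): leading coefficient (2n)!/(2^n (n!)^2) = 3628800/(32*14400) = 63/8, so a_5 = 63/8. Work downward with a_k = (k+1)(k+2) a_{k+2} / ((k - 5)(k + 6)):
  a_3 = (4)(5)(63/8) / ((3 - 5)(3 + 6)) = (315/2)/(-18) = -35/4
  a_1 = (2)(3)(-35/4) / ((1 - 5)(1 + 6)) = (-105/2)/(-28) = 15/8
Hence P_5(x) = 63 x^5/8 - 35 x^3/4 + 15 x/8.

P_5(x); series = 63 x^5/8 - 35 x^3/4 + 15 x/8


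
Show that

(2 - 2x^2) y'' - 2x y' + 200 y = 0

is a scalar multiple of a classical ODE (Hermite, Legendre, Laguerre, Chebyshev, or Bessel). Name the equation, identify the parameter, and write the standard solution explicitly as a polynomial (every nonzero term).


All three coefficients share the factor 2; dividing through by 2 gives  (1 - x^2) y'' - x y' + 100 y = 0.
This matches the Chebyshev equation (1 - x^2) y'' - x y' + n^2 y = 0 (note the -x y' term, not -2x y') with n^2 = 100, so n = 10; the polynomial solution is T_10(x).
With y = sum_k a_k x^k, matching x^k gives (k+2)(k+1) a_{k+2} = (k^2 - n^2) a_k = (k - 10)(k + 10) a_k. The right side vanishes at k = 10, so the series with the parity of 10 terminates at degree 10.
Standard normalization: leading coefficient of T_n is 2^(n-1), so a_10 = 2^9 = 512. Work downward with a_k = (k+1)(k+2) a_{k+2} / ((k - 10)(k + 10)):
  a_8 = (9)(10)(512) / ((8 - 10)(8 + 10)) = 46080/(-36) = -1280
  a_6 = (7)(8)(-1280) / ((6 - 10)(6 + 10)) = -71680/(-64) = 1120
  a_4 = (5)(6)(1120) / ((4 - 10)(4 + 10)) = 33600/(-84) = -400
  a_2 = (3)(4)(-400) / ((2 - 10)(2 + 10)) = -4800/(-96) = 50
  a_0 = (1)(2)(50) / ((0 - 10)(0 + 10)) = 100/(-100) = -1
Hence T_10(x) = 512 x^10 - 1280 x^8 + 1120 x^6 - 400 x^4 + 50 x^2 - 1.

T_10(x); series = 512 x^10 - 1280 x^8 + 1120 x^6 - 400 x^4 + 50 x^2 - 1


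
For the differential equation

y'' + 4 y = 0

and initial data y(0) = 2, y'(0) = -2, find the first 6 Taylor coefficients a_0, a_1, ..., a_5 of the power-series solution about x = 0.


Ansatz: y(x) = sum_{n>=0} a_n x^n, so y'(x) = sum_{n>=1} n a_n x^(n-1) and y''(x) = sum_{n>=2} n(n-1) a_n x^(n-2).
Substitute into P(x) y'' + Q(x) y' + R(x) y = 0 with P(x) = 1, Q(x) = 0, R(x) = 4, and match powers of x.
Initial conditions: a_0 = 2, a_1 = -2.
Setting the coefficient of each power of x to zero and solving order by order (substituting the coefficients already found):
  x^0: 2 a_2 + 4 a_0 = 0  ->  2 a_2 = -4 a_0 = -8  ->  a_2 = -4
  x^1: 6 a_3 + 4 a_1 = 0  ->  6 a_3 = -4 a_1 = 8  ->  a_3 = 4/3
  x^2: 12 a_4 + 4 a_2 = 0  ->  12 a_4 = -4 a_2 = 16  ->  a_4 = 4/3
  x^3: 20 a_5 + 4 a_3 = 0  ->  20 a_5 = -4 a_3 = -16/3  ->  a_5 = -4/15
Truncated series: y(x) = 2 - 2 x - 4 x^2 + (4/3) x^3 + (4/3) x^4 - (4/15) x^5 + O(x^6).

a_0 = 2; a_1 = -2; a_2 = -4; a_3 = 4/3; a_4 = 4/3; a_5 = -4/15


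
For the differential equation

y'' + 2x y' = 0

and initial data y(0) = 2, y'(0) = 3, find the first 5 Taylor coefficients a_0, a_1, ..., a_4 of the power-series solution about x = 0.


Ansatz: y(x) = sum_{n>=0} a_n x^n, so y'(x) = sum_{n>=1} n a_n x^(n-1) and y''(x) = sum_{n>=2} n(n-1) a_n x^(n-2).
Substitute into P(x) y'' + Q(x) y' + R(x) y = 0 with P(x) = 1, Q(x) = 2x, R(x) = 0, and match powers of x.
Initial conditions: a_0 = 2, a_1 = 3.
Setting the coefficient of each power of x to zero and solving order by order (substituting the coefficients already found):
  x^0: 2 a_2 = 0  ->  a_2 = 0
  x^1: 6 a_3 + 2 a_1 = 0  ->  6 a_3 = -2 a_1 = -6  ->  a_3 = -1
  x^2: 12 a_4 + 4 a_2 = 0  ->  12 a_4 = -4 a_2 = 0  ->  a_4 = 0
Truncated series: y(x) = 2 + 3 x - x^3 + O(x^5).

a_0 = 2; a_1 = 3; a_2 = 0; a_3 = -1; a_4 = 0


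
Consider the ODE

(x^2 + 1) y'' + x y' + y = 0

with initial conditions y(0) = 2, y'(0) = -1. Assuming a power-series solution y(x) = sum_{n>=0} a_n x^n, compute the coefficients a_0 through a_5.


Ansatz: y(x) = sum_{n>=0} a_n x^n, so y'(x) = sum_{n>=1} n a_n x^(n-1) and y''(x) = sum_{n>=2} n(n-1) a_n x^(n-2).
Substitute into P(x) y'' + Q(x) y' + R(x) y = 0 with P(x) = x^2 + 1, Q(x) = x, R(x) = 1, and match powers of x.
Initial conditions: a_0 = 2, a_1 = -1.
Setting the coefficient of each power of x to zero and solving order by order (substituting the coefficients already found):
  x^0: 2 a_2 + a_0 = 0  ->  2 a_2 = -a_0 = -2  ->  a_2 = -1
  x^1: 6 a_3 + 2 a_1 = 0  ->  6 a_3 = -2 a_1 = 2  ->  a_3 = 1/3
  x^2: 12 a_4 + 5 a_2 = 0  ->  12 a_4 = -5 a_2 = 5  ->  a_4 = 5/12
  x^3: 20 a_5 + 10 a_3 = 0  ->  20 a_5 = -10 a_3 = -10/3  ->  a_5 = -1/6
Truncated series: y(x) = 2 - x - x^2 + (1/3) x^3 + (5/12) x^4 - (1/6) x^5 + O(x^6).

a_0 = 2; a_1 = -1; a_2 = -1; a_3 = 1/3; a_4 = 5/12; a_5 = -1/6


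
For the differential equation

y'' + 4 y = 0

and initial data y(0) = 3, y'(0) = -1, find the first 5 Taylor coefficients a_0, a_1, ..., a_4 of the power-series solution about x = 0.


Ansatz: y(x) = sum_{n>=0} a_n x^n, so y'(x) = sum_{n>=1} n a_n x^(n-1) and y''(x) = sum_{n>=2} n(n-1) a_n x^(n-2).
Substitute into P(x) y'' + Q(x) y' + R(x) y = 0 with P(x) = 1, Q(x) = 0, R(x) = 4, and match powers of x.
Initial conditions: a_0 = 3, a_1 = -1.
Setting the coefficient of each power of x to zero and solving order by order (substituting the coefficients already found):
  x^0: 2 a_2 + 4 a_0 = 0  ->  2 a_2 = -4 a_0 = -12  ->  a_2 = -6
  x^1: 6 a_3 + 4 a_1 = 0  ->  6 a_3 = -4 a_1 = 4  ->  a_3 = 2/3
  x^2: 12 a_4 + 4 a_2 = 0  ->  12 a_4 = -4 a_2 = 24  ->  a_4 = 2
Truncated series: y(x) = 3 - x - 6 x^2 + (2/3) x^3 + 2 x^4 + O(x^5).

a_0 = 3; a_1 = -1; a_2 = -6; a_3 = 2/3; a_4 = 2


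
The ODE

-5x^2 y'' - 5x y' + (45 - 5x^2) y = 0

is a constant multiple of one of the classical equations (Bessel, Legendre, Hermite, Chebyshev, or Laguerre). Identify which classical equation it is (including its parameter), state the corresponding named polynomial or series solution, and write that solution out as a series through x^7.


All three coefficients share the factor -5; dividing through by -5 gives  x^2 y'' + x y' + (x^2 - 9) y = 0.
This matches the Bessel equation x^2 y'' + x y' + (x^2 - nu^2) y = 0 with nu^2 = 9, so nu = 3; the solution bounded at x = 0 is J_3(x).
Frobenius at x = 0: indicial roots ±nu; for r = nu the recurrence k(k + 2nu) c_k = -c_{k-2} gives the standard series J_nu(x) = sum_{k>=0} (-1)^k / (k! (k+nu)!) (x/2)^(2k+nu). Evaluate the first 3 terms:
  k = 0: (-1)^0 / (0! * 3! * 2^3) x^3 = 1/(1*6*8) x^3 = (1/48) x^3
  k = 1: (-1)^1 / (1! * 4! * 2^5) x^5 = -1/(1*24*32) x^5 = (-1/768) x^5
  k = 2: (-1)^2 / (2! * 5! * 2^7) x^7 = 1/(2*120*128) x^7 = (1/30720) x^7
Hence J_3(x) = x^7/30720 - x^5/768 + x^3/48 + ....

J_3(x); series = x^7/30720 - x^5/768 + x^3/48


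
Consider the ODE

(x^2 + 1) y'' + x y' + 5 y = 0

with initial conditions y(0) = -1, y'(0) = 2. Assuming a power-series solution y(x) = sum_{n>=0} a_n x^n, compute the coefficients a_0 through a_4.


Ansatz: y(x) = sum_{n>=0} a_n x^n, so y'(x) = sum_{n>=1} n a_n x^(n-1) and y''(x) = sum_{n>=2} n(n-1) a_n x^(n-2).
Substitute into P(x) y'' + Q(x) y' + R(x) y = 0 with P(x) = x^2 + 1, Q(x) = x, R(x) = 5, and match powers of x.
Initial conditions: a_0 = -1, a_1 = 2.
Setting the coefficient of each power of x to zero and solving order by order (substituting the coefficients already found):
  x^0: 2 a_2 + 5 a_0 = 0  ->  2 a_2 = -5 a_0 = 5  ->  a_2 = 5/2
  x^1: 6 a_3 + 6 a_1 = 0  ->  6 a_3 = -6 a_1 = -12  ->  a_3 = -2
  x^2: 12 a_4 + 9 a_2 = 0  ->  12 a_4 = -9 a_2 = -45/2  ->  a_4 = -15/8
Truncated series: y(x) = -1 + 2 x + (5/2) x^2 - 2 x^3 - (15/8) x^4 + O(x^5).

a_0 = -1; a_1 = 2; a_2 = 5/2; a_3 = -2; a_4 = -15/8


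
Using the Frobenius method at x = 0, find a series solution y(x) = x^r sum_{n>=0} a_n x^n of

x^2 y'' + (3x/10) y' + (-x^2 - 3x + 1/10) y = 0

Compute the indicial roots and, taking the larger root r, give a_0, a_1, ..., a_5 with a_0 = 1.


Write in Frobenius form y'' + (p(x)/x) y' + (q(x)/x^2) y = 0:
  p(x) = 3/10,  q(x) = -x^2 - 3x + 1/10.
Indicial equation: r(r-1) + (3/10) r + (1/10) = 0 -> roots r_1 = 1/2, r_2 = 1/5.
Take r = r_1 = 1/2. Let y(x) = x^r sum_{n>=0} a_n x^n with a_0 = 1.
Substitute y = x^r sum a_n x^n and match x^{r+n}. The recurrence is
  D(n) a_n - 3 a_{n-1} - 1 a_{n-2} = 0,  where D(n) = (r+n)(r+n-1) + (3/10)(r+n) + (1/10).
  a_n = [3 a_{n-1} + 1 a_{n-2}] / D(n).
Since the indicial polynomial factors as (r - r_1)(r - r_2), D(n) = (r_1 + n - r_1)(r_1 + n - r_2) = n(n + 3/10).
Evaluating step by step (a_0 = 1):
  n = 1: D(1) = 1(1 + 3/10) = 13/10; numerator = 3(1) = 3; a_1 = (3)/(13/10) = 30/13
  n = 2: D(2) = 2(2 + 3/10) = 23/5; numerator = 3(30/13) + 1(1) = 103/13; a_2 = (103/13)/(23/5) = 515/299
  n = 3: D(3) = 3(3 + 3/10) = 99/10; numerator = 3(515/299) + 1(30/13) = 2235/299; a_3 = (2235/299)/(99/10) = 7450/9867
  n = 4: D(4) = 4(4 + 3/10) = 86/5; numerator = 3(7450/9867) + 1(515/299) = 13115/3289; a_4 = (13115/3289)/(86/5) = 1525/6578
  n = 5: D(5) = 5(5 + 3/10) = 53/2; numerator = 3(1525/6578) + 1(7450/9867) = 28625/19734; a_5 = (28625/19734)/(53/2) = 28625/522951

r = 1/2; a_0 = 1; a_1 = 30/13; a_2 = 515/299; a_3 = 7450/9867; a_4 = 1525/6578; a_5 = 28625/522951


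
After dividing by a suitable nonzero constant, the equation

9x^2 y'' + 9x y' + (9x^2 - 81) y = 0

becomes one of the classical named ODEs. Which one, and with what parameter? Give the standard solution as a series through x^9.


All three coefficients share the factor 9; dividing through by 9 gives  x^2 y'' + x y' + (x^2 - 9) y = 0.
This matches the Bessel equation x^2 y'' + x y' + (x^2 - nu^2) y = 0 with nu^2 = 9, so nu = 3; the solution bounded at x = 0 is J_3(x).
Frobenius at x = 0: indicial roots ±nu; for r = nu the recurrence k(k + 2nu) c_k = -c_{k-2} gives the standard series J_nu(x) = sum_{k>=0} (-1)^k / (k! (k+nu)!) (x/2)^(2k+nu). Evaluate the first 4 terms:
  k = 0: (-1)^0 / (0! * 3! * 2^3) x^3 = 1/(1*6*8) x^3 = (1/48) x^3
  k = 1: (-1)^1 / (1! * 4! * 2^5) x^5 = -1/(1*24*32) x^5 = (-1/768) x^5
  k = 2: (-1)^2 / (2! * 5! * 2^7) x^7 = 1/(2*120*128) x^7 = (1/30720) x^7
  k = 3: (-1)^3 / (3! * 6! * 2^9) x^9 = -1/(6*720*512) x^9 = (-1/2211840) x^9
Hence J_3(x) = -x^9/2211840 + x^7/30720 - x^5/768 + x^3/48 + ....

J_3(x); series = -x^9/2211840 + x^7/30720 - x^5/768 + x^3/48


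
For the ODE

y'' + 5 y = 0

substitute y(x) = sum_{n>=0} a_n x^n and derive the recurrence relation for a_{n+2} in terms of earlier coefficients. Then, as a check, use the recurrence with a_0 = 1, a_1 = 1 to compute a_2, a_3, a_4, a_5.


Substitute y = sum_n a_n x^n into y'' + (const) y = 0.
y''(x) = sum_{n>=0} (n+2)(n+1) a_{n+2} x^n.
The ODE becomes sum_n [(n+2)(n+1) a_{n+2} + 5 a_n] x^n = 0.
Setting each coefficient to zero gives the recurrence:
  (n+2)(n+1) a_{n+2} + 5 a_n = 0,
  a_{n+2} = -5 / ((n+1)(n+2)) a_n.

Check with a_0 = 1, a_1 = 1 (apply the recurrence for n = 0, 1, 2, 3): a_0 = 1, a_1 = 1, a_2 = -5/2, a_3 = -5/6, a_4 = 25/24, a_5 = 5/24.

a_{n+2} = -5/((n+1)(n+2)) * a_n; check: a_0 = 1, a_1 = 1, a_2 = -5/2, a_3 = -5/6, a_4 = 25/24, a_5 = 5/24


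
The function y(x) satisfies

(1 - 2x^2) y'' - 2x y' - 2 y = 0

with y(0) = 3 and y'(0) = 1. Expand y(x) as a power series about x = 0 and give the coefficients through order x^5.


Ansatz: y(x) = sum_{n>=0} a_n x^n, so y'(x) = sum_{n>=1} n a_n x^(n-1) and y''(x) = sum_{n>=2} n(n-1) a_n x^(n-2).
Substitute into P(x) y'' + Q(x) y' + R(x) y = 0 with P(x) = 1 - 2x^2, Q(x) = -2x, R(x) = -2, and match powers of x.
Initial conditions: a_0 = 3, a_1 = 1.
Setting the coefficient of each power of x to zero and solving order by order (substituting the coefficients already found):
  x^0: 2 a_2 - 2 a_0 = 0  ->  2 a_2 = 2 a_0 = 6  ->  a_2 = 3
  x^1: 6 a_3 - 4 a_1 = 0  ->  6 a_3 = 4 a_1 = 4  ->  a_3 = 2/3
  x^2: 12 a_4 - 10 a_2 = 0  ->  12 a_4 = 10 a_2 = 30  ->  a_4 = 5/2
  x^3: 20 a_5 - 20 a_3 = 0  ->  20 a_5 = 20 a_3 = 40/3  ->  a_5 = 2/3
Truncated series: y(x) = 3 + x + 3 x^2 + (2/3) x^3 + (5/2) x^4 + (2/3) x^5 + O(x^6).

a_0 = 3; a_1 = 1; a_2 = 3; a_3 = 2/3; a_4 = 5/2; a_5 = 2/3


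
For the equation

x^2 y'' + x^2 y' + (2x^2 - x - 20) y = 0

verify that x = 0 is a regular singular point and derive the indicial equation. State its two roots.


Divide by x^2 to reach normal form y'' + P_1(x) y' + P_2(x) y = 0 with P_1(x) = 1 and P_2(x) = 2 - 1/x - 20/x^2.
x = 0 is a singular point because the y-coefficient 2 - 1/x - 20/x^2 has a pole at x = 0.
It is a regular singular point because x P_1(x) = p(x) = x and x^2 P_2(x) = q(x) = 2x^2 - x - 20 are polynomials, hence analytic at x = 0.
p(0) = 0,  q(0) = -20.
Indicial equation: r(r-1) + p(0) r + q(0) = 0, i.e. r^2 + (p(0) - 1) r + q(0) = 0, i.e. r^2 - 1 r - 20 = 0.
Discriminant: (-1)^2 - 4(-20) = 81, so r = (1 ± 9)/2.
Solving: r_1 = 5, r_2 = -4.

indicial: r^2 - 1 r - 20 = 0; roots r_1 = 5, r_2 = -4


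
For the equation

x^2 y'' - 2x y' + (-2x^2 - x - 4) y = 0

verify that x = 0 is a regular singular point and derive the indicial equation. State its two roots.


Divide by x^2 to reach normal form y'' + P_1(x) y' + P_2(x) y = 0 with P_1(x) = -2/x and P_2(x) = -2 - 1/x - 4/x^2.
x = 0 is a singular point because the y'-coefficient -2/x has a pole at x = 0 and the y-coefficient -2 - 1/x - 4/x^2 has a pole at x = 0.
It is a regular singular point because x P_1(x) = p(x) = -2 and x^2 P_2(x) = q(x) = -2x^2 - x - 4 are polynomials, hence analytic at x = 0.
p(0) = -2,  q(0) = -4.
Indicial equation: r(r-1) + p(0) r + q(0) = 0, i.e. r^2 + (p(0) - 1) r + q(0) = 0, i.e. r^2 - 3 r - 4 = 0.
Discriminant: (-3)^2 - 4(-4) = 25, so r = (3 ± 5)/2.
Solving: r_1 = 4, r_2 = -1.

indicial: r^2 - 3 r - 4 = 0; roots r_1 = 4, r_2 = -1


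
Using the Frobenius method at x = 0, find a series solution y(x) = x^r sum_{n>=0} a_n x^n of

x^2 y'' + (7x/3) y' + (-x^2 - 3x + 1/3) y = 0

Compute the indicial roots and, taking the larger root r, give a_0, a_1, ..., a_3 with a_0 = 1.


Write in Frobenius form y'' + (p(x)/x) y' + (q(x)/x^2) y = 0:
  p(x) = 7/3,  q(x) = -x^2 - 3x + 1/3.
Indicial equation: r(r-1) + (7/3) r + (1/3) = 0 -> roots r_1 = -1/3, r_2 = -1.
Take r = r_1 = -1/3. Let y(x) = x^r sum_{n>=0} a_n x^n with a_0 = 1.
Substitute y = x^r sum a_n x^n and match x^{r+n}. The recurrence is
  D(n) a_n - 3 a_{n-1} - 1 a_{n-2} = 0,  where D(n) = (r+n)(r+n-1) + (7/3)(r+n) + (1/3).
  a_n = [3 a_{n-1} + 1 a_{n-2}] / D(n).
Since the indicial polynomial factors as (r - r_1)(r - r_2), D(n) = (r_1 + n - r_1)(r_1 + n - r_2) = n(n + 2/3).
Evaluating step by step (a_0 = 1):
  n = 1: D(1) = 1(1 + 2/3) = 5/3; numerator = 3(1) = 3; a_1 = (3)/(5/3) = 9/5
  n = 2: D(2) = 2(2 + 2/3) = 16/3; numerator = 3(9/5) + 1(1) = 32/5; a_2 = (32/5)/(16/3) = 6/5
  n = 3: D(3) = 3(3 + 2/3) = 11; numerator = 3(6/5) + 1(9/5) = 27/5; a_3 = (27/5)/(11) = 27/55

r = -1/3; a_0 = 1; a_1 = 9/5; a_2 = 6/5; a_3 = 27/55


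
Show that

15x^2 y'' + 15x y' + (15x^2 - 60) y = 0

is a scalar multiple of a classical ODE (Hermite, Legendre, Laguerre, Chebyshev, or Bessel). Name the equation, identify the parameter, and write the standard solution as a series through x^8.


All three coefficients share the factor 15; dividing through by 15 gives  x^2 y'' + x y' + (x^2 - 4) y = 0.
This matches the Bessel equation x^2 y'' + x y' + (x^2 - nu^2) y = 0 with nu^2 = 4, so nu = 2; the solution bounded at x = 0 is J_2(x).
Frobenius at x = 0: indicial roots ±nu; for r = nu the recurrence k(k + 2nu) c_k = -c_{k-2} gives the standard series J_nu(x) = sum_{k>=0} (-1)^k / (k! (k+nu)!) (x/2)^(2k+nu). Evaluate the first 4 terms:
  k = 0: (-1)^0 / (0! * 2! * 2^2) x^2 = 1/(1*2*4) x^2 = (1/8) x^2
  k = 1: (-1)^1 / (1! * 3! * 2^4) x^4 = -1/(1*6*16) x^4 = (-1/96) x^4
  k = 2: (-1)^2 / (2! * 4! * 2^6) x^6 = 1/(2*24*64) x^6 = (1/3072) x^6
  k = 3: (-1)^3 / (3! * 5! * 2^8) x^8 = -1/(6*120*256) x^8 = (-1/184320) x^8
Hence J_2(x) = -x^8/184320 + x^6/3072 - x^4/96 + x^2/8 + ....

J_2(x); series = -x^8/184320 + x^6/3072 - x^4/96 + x^2/8


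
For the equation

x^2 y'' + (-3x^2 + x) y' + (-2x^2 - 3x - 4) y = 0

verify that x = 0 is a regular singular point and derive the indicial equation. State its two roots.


Divide by x^2 to reach normal form y'' + P_1(x) y' + P_2(x) y = 0 with P_1(x) = -3 + 1/x and P_2(x) = -2 - 3/x - 4/x^2.
x = 0 is a singular point because the y'-coefficient -3 + 1/x has a pole at x = 0 and the y-coefficient -2 - 3/x - 4/x^2 has a pole at x = 0.
It is a regular singular point because x P_1(x) = p(x) = 1 - 3x and x^2 P_2(x) = q(x) = -2x^2 - 3x - 4 are polynomials, hence analytic at x = 0.
p(0) = 1,  q(0) = -4.
Indicial equation: r(r-1) + p(0) r + q(0) = 0, i.e. r^2 + (p(0) - 1) r + q(0) = 0, i.e. r^2 - 4 = 0.
Discriminant: (0)^2 - 4(-4) = 16, so r = (0 ± 4)/2.
Solving: r_1 = 2, r_2 = -2.

indicial: r^2 - 4 = 0; roots r_1 = 2, r_2 = -2


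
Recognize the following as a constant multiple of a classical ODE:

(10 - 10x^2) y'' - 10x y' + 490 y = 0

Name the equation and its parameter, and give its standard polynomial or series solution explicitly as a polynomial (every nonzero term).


All three coefficients share the factor 10; dividing through by 10 gives  (1 - x^2) y'' - x y' + 49 y = 0.
This matches the Chebyshev equation (1 - x^2) y'' - x y' + n^2 y = 0 (note the -x y' term, not -2x y') with n^2 = 49, so n = 7; the polynomial solution is T_7(x).
With y = sum_k a_k x^k, matching x^k gives (k+2)(k+1) a_{k+2} = (k^2 - n^2) a_k = (k - 7)(k + 7) a_k. The right side vanishes at k = 7, so the series with the parity of 7 terminates at degree 7.
Standard normalization: leading coefficient of T_n is 2^(n-1), so a_7 = 2^6 = 64. Work downward with a_k = (k+1)(k+2) a_{k+2} / ((k - 7)(k + 7)):
  a_5 = (6)(7)(64) / ((5 - 7)(5 + 7)) = 2688/(-24) = -112
  a_3 = (4)(5)(-112) / ((3 - 7)(3 + 7)) = -2240/(-40) = 56
  a_1 = (2)(3)(56) / ((1 - 7)(1 + 7)) = 336/(-48) = -7
Hence T_7(x) = 64 x^7 - 112 x^5 + 56 x^3 - 7 x.

T_7(x); series = 64 x^7 - 112 x^5 + 56 x^3 - 7 x


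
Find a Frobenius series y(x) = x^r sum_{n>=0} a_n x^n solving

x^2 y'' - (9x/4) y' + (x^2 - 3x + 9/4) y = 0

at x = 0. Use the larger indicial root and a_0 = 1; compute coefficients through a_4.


Write in Frobenius form y'' + (p(x)/x) y' + (q(x)/x^2) y = 0:
  p(x) = -9/4,  q(x) = x^2 - 3x + 9/4.
Indicial equation: r(r-1) + (-9/4) r + (9/4) = 0 -> roots r_1 = 9/4, r_2 = 1.
Take r = r_1 = 9/4. Let y(x) = x^r sum_{n>=0} a_n x^n with a_0 = 1.
Substitute y = x^r sum a_n x^n and match x^{r+n}. The recurrence is
  D(n) a_n - 3 a_{n-1} + 1 a_{n-2} = 0,  where D(n) = (r+n)(r+n-1) + (-9/4)(r+n) + (9/4).
  a_n = [3 a_{n-1} - 1 a_{n-2}] / D(n).
Since the indicial polynomial factors as (r - r_1)(r - r_2), D(n) = (r_1 + n - r_1)(r_1 + n - r_2) = n(n + 5/4).
Evaluating step by step (a_0 = 1):
  n = 1: D(1) = 1(1 + 5/4) = 9/4; numerator = 3(1) = 3; a_1 = (3)/(9/4) = 4/3
  n = 2: D(2) = 2(2 + 5/4) = 13/2; numerator = 3(4/3) - 1(1) = 3; a_2 = (3)/(13/2) = 6/13
  n = 3: D(3) = 3(3 + 5/4) = 51/4; numerator = 3(6/13) - 1(4/3) = 2/39; a_3 = (2/39)/(51/4) = 8/1989
  n = 4: D(4) = 4(4 + 5/4) = 21; numerator = 3(8/1989) - 1(6/13) = -298/663; a_4 = (-298/663)/(21) = -298/13923

r = 9/4; a_0 = 1; a_1 = 4/3; a_2 = 6/13; a_3 = 8/1989; a_4 = -298/13923


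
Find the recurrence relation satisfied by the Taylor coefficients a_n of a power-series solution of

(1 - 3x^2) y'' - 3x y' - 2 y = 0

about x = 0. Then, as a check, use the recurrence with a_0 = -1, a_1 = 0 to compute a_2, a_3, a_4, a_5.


Substitute y = sum_n a_n x^n.
(1 - 3 x^2) y'' contributes (n+2)(n+1) a_{n+2} - 3 n(n-1) a_n at x^n.
-3 x y'(x) contributes -3 n a_n at x^n.
-2 y(x) contributes -2 a_n at x^n.
Matching x^n: (n+2)(n+1) a_{n+2} + (-3 n(n-1) - 3 n - 2) a_n = 0.
Thus a_{n+2} = (3 n(n-1) + 3 n + 2) / ((n+1)(n+2)) * a_n.

Check with a_0 = -1, a_1 = 0 (apply the recurrence for n = 0, 1, 2, 3): a_0 = -1, a_1 = 0, a_2 = -1, a_3 = 0, a_4 = -7/6, a_5 = 0.

a_(n+2) = (3 n(n-1) + 3 n + 2) / ((n+1)(n+2)) * a_n; check: a_0 = -1, a_1 = 0, a_2 = -1, a_3 = 0, a_4 = -7/6, a_5 = 0


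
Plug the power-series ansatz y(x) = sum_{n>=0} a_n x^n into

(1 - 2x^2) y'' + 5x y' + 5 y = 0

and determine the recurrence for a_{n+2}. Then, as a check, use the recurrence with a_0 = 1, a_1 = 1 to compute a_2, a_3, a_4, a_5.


Substitute y = sum_n a_n x^n.
(1 - 2 x^2) y'' contributes (n+2)(n+1) a_{n+2} - 2 n(n-1) a_n at x^n.
5 x y'(x) contributes 5 n a_n at x^n.
5 y(x) contributes 5 a_n at x^n.
Matching x^n: (n+2)(n+1) a_{n+2} + (-2 n(n-1) + 5 n + 5) a_n = 0.
Thus a_{n+2} = (2 n(n-1) - 5 n - 5) / ((n+1)(n+2)) * a_n.

Check with a_0 = 1, a_1 = 1 (apply the recurrence for n = 0, 1, 2, 3): a_0 = 1, a_1 = 1, a_2 = -5/2, a_3 = -5/3, a_4 = 55/24, a_5 = 2/3.

a_(n+2) = (2 n(n-1) - 5 n - 5) / ((n+1)(n+2)) * a_n; check: a_0 = 1, a_1 = 1, a_2 = -5/2, a_3 = -5/3, a_4 = 55/24, a_5 = 2/3


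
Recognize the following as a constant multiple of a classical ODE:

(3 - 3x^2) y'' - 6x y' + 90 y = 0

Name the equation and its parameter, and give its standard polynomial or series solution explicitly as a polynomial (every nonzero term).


All three coefficients share the factor 3; dividing through by 3 gives  (1 - x^2) y'' - 2x y' + 30 y = 0.
This matches the Legendre equation (1 - x^2) y'' - 2x y' + n(n+1) y = 0 (note the -2x y' term) with n(n+1) = 30, so n = 5; the polynomial solution is P_5(x).
With y = sum_k a_k x^k, matching x^k gives (k+2)(k+1) a_{k+2} = [k(k+1) - n(n+1)] a_k = (k - 5)(k + 6) a_k. The right side vanishes at k = 5, so the series with the parity of 5 terminates at degree 5.
Standard normalization (P_n(1) = 1): leading coefficient (2n)!/(2^n (n!)^2) = 3628800/(32*14400) = 63/8, so a_5 = 63/8. Work downward with a_k = (k+1)(k+2) a_{k+2} / ((k - 5)(k + 6)):
  a_3 = (4)(5)(63/8) / ((3 - 5)(3 + 6)) = (315/2)/(-18) = -35/4
  a_1 = (2)(3)(-35/4) / ((1 - 5)(1 + 6)) = (-105/2)/(-28) = 15/8
Hence P_5(x) = 63 x^5/8 - 35 x^3/4 + 15 x/8.

P_5(x); series = 63 x^5/8 - 35 x^3/4 + 15 x/8


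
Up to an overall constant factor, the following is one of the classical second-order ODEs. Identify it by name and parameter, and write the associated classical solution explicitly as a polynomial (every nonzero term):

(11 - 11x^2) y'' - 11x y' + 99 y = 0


All three coefficients share the factor 11; dividing through by 11 gives  (1 - x^2) y'' - x y' + 9 y = 0.
This matches the Chebyshev equation (1 - x^2) y'' - x y' + n^2 y = 0 (note the -x y' term, not -2x y') with n^2 = 9, so n = 3; the polynomial solution is T_3(x).
With y = sum_k a_k x^k, matching x^k gives (k+2)(k+1) a_{k+2} = (k^2 - n^2) a_k = (k - 3)(k + 3) a_k. The right side vanishes at k = 3, so the series with the parity of 3 terminates at degree 3.
Standard normalization: leading coefficient of T_n is 2^(n-1), so a_3 = 2^2 = 4. Work downward with a_k = (k+1)(k+2) a_{k+2} / ((k - 3)(k + 3)):
  a_1 = (2)(3)(4) / ((1 - 3)(1 + 3)) = 24/(-8) = -3
Hence T_3(x) = 4 x^3 - 3 x.

T_3(x); series = 4 x^3 - 3 x


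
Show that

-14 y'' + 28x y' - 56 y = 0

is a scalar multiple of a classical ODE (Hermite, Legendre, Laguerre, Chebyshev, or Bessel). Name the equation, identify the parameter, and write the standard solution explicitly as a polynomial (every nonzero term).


All three coefficients share the factor -14; dividing through by -14 gives  y'' - 2x y' + 4 y = 0.
This matches the Hermite equation y'' - 2x y' + 2n y = 0 with 2n = 4, so n = 2; the polynomial solution is H_2(x).
With y = sum_k a_k x^k, matching x^k gives (k+2)(k+1) a_{k+2} = 2(k - n) a_k = 2(k - 2) a_k. The right side vanishes at k = 2, so the series with the parity of 2 terminates at degree 2.
Standard normalization: leading coefficient of H_n is 2^n, so a_2 = 2^2 = 4. Work downward with a_k = (k+1)(k+2) a_{k+2} / (2(k - n)):
  a_0 = (1)(2)(4) / (2(0 - 2)) = 8/(-4) = -2
Hence H_2(x) = 4 x^2 - 2.

H_2(x); series = 4 x^2 - 2


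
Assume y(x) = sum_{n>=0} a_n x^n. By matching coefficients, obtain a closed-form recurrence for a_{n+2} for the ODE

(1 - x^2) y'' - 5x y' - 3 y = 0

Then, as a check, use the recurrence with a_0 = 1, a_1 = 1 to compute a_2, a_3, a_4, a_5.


Substitute y = sum_n a_n x^n.
(1 - 1 x^2) y'' contributes (n+2)(n+1) a_{n+2} - n(n-1) a_n at x^n.
-5 x y'(x) contributes -5 n a_n at x^n.
-3 y(x) contributes -3 a_n at x^n.
Matching x^n: (n+2)(n+1) a_{n+2} + (-n(n-1) - 5 n - 3) a_n = 0.
Thus a_{n+2} = (n(n-1) + 5 n + 3) / ((n+1)(n+2)) * a_n.

Check with a_0 = 1, a_1 = 1 (apply the recurrence for n = 0, 1, 2, 3): a_0 = 1, a_1 = 1, a_2 = 3/2, a_3 = 4/3, a_4 = 15/8, a_5 = 8/5.

a_(n+2) = (n(n-1) + 5 n + 3) / ((n+1)(n+2)) * a_n; check: a_0 = 1, a_1 = 1, a_2 = 3/2, a_3 = 4/3, a_4 = 15/8, a_5 = 8/5


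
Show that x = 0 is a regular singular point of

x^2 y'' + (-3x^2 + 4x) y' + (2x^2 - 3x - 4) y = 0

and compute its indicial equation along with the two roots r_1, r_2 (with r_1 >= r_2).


Divide by x^2 to reach normal form y'' + P_1(x) y' + P_2(x) y = 0 with P_1(x) = -3 + 4/x and P_2(x) = 2 - 3/x - 4/x^2.
x = 0 is a singular point because the y'-coefficient -3 + 4/x has a pole at x = 0 and the y-coefficient 2 - 3/x - 4/x^2 has a pole at x = 0.
It is a regular singular point because x P_1(x) = p(x) = 4 - 3x and x^2 P_2(x) = q(x) = 2x^2 - 3x - 4 are polynomials, hence analytic at x = 0.
p(0) = 4,  q(0) = -4.
Indicial equation: r(r-1) + p(0) r + q(0) = 0, i.e. r^2 + (p(0) - 1) r + q(0) = 0, i.e. r^2 + 3 r - 4 = 0.
Discriminant: (3)^2 - 4(-4) = 25, so r = (-3 ± 5)/2.
Solving: r_1 = 1, r_2 = -4.

indicial: r^2 + 3 r - 4 = 0; roots r_1 = 1, r_2 = -4


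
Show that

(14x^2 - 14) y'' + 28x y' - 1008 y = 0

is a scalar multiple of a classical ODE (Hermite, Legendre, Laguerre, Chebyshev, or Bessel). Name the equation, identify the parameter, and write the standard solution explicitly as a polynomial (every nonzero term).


All three coefficients share the factor -14; dividing through by -14 gives  (1 - x^2) y'' - 2x y' + 72 y = 0.
This matches the Legendre equation (1 - x^2) y'' - 2x y' + n(n+1) y = 0 (note the -2x y' term) with n(n+1) = 72, so n = 8; the polynomial solution is P_8(x).
With y = sum_k a_k x^k, matching x^k gives (k+2)(k+1) a_{k+2} = [k(k+1) - n(n+1)] a_k = (k - 8)(k + 9) a_k. The right side vanishes at k = 8, so the series with the parity of 8 terminates at degree 8.
Standard normalization (P_n(1) = 1): leading coefficient (2n)!/(2^n (n!)^2) = 20922789888000/(256*1625702400) = 6435/128, so a_8 = 6435/128. Work downward with a_k = (k+1)(k+2) a_{k+2} / ((k - 8)(k + 9)):
  a_6 = (7)(8)(6435/128) / ((6 - 8)(6 + 9)) = (45045/16)/(-30) = -3003/32
  a_4 = (5)(6)(-3003/32) / ((4 - 8)(4 + 9)) = (-45045/16)/(-52) = 3465/64
  a_2 = (3)(4)(3465/64) / ((2 - 8)(2 + 9)) = (10395/16)/(-66) = -315/32
  a_0 = (1)(2)(-315/32) / ((0 - 8)(0 + 9)) = (-315/16)/(-72) = 35/128
Hence P_8(x) = 6435 x^8/128 - 3003 x^6/32 + 3465 x^4/64 - 315 x^2/32 + 35/128.

P_8(x); series = 6435 x^8/128 - 3003 x^6/32 + 3465 x^4/64 - 315 x^2/32 + 35/128


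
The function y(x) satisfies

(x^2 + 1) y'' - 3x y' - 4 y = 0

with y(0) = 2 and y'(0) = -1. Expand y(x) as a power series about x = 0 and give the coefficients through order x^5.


Ansatz: y(x) = sum_{n>=0} a_n x^n, so y'(x) = sum_{n>=1} n a_n x^(n-1) and y''(x) = sum_{n>=2} n(n-1) a_n x^(n-2).
Substitute into P(x) y'' + Q(x) y' + R(x) y = 0 with P(x) = x^2 + 1, Q(x) = -3x, R(x) = -4, and match powers of x.
Initial conditions: a_0 = 2, a_1 = -1.
Setting the coefficient of each power of x to zero and solving order by order (substituting the coefficients already found):
  x^0: 2 a_2 - 4 a_0 = 0  ->  2 a_2 = 4 a_0 = 8  ->  a_2 = 4
  x^1: 6 a_3 - 7 a_1 = 0  ->  6 a_3 = 7 a_1 = -7  ->  a_3 = -7/6
  x^2: 12 a_4 - 8 a_2 = 0  ->  12 a_4 = 8 a_2 = 32  ->  a_4 = 8/3
  x^3: 20 a_5 - 7 a_3 = 0  ->  20 a_5 = 7 a_3 = -49/6  ->  a_5 = -49/120
Truncated series: y(x) = 2 - x + 4 x^2 - (7/6) x^3 + (8/3) x^4 - (49/120) x^5 + O(x^6).

a_0 = 2; a_1 = -1; a_2 = 4; a_3 = -7/6; a_4 = 8/3; a_5 = -49/120


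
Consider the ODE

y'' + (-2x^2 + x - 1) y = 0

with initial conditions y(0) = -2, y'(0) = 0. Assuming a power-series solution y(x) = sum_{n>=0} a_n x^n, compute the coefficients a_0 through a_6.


Ansatz: y(x) = sum_{n>=0} a_n x^n, so y'(x) = sum_{n>=1} n a_n x^(n-1) and y''(x) = sum_{n>=2} n(n-1) a_n x^(n-2).
Substitute into P(x) y'' + Q(x) y' + R(x) y = 0 with P(x) = 1, Q(x) = 0, R(x) = -2x^2 + x - 1, and match powers of x.
Initial conditions: a_0 = -2, a_1 = 0.
Setting the coefficient of each power of x to zero and solving order by order (substituting the coefficients already found):
  x^0: 2 a_2 - a_0 = 0  ->  2 a_2 = a_0 = -2  ->  a_2 = -1
  x^1: 6 a_3 - a_1 + a_0 = 0  ->  6 a_3 = a_1 - a_0 = 2  ->  a_3 = 1/3
  x^2: 12 a_4 - a_2 + a_1 - 2 a_0 = 0  ->  12 a_4 = a_2 - a_1 + 2 a_0 = -5  ->  a_4 = -5/12
  x^3: 20 a_5 - a_3 + a_2 - 2 a_1 = 0  ->  20 a_5 = a_3 - a_2 + 2 a_1 = 4/3  ->  a_5 = 1/15
  x^4: 30 a_6 - a_4 + a_3 - 2 a_2 = 0  ->  30 a_6 = a_4 - a_3 + 2 a_2 = -11/4  ->  a_6 = -11/120
Truncated series: y(x) = -2 - x^2 + (1/3) x^3 - (5/12) x^4 + (1/15) x^5 - (11/120) x^6 + O(x^7).

a_0 = -2; a_1 = 0; a_2 = -1; a_3 = 1/3; a_4 = -5/12; a_5 = 1/15; a_6 = -11/120


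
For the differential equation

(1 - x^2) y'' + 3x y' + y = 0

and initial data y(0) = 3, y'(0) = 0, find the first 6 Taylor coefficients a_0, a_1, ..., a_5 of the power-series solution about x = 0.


Ansatz: y(x) = sum_{n>=0} a_n x^n, so y'(x) = sum_{n>=1} n a_n x^(n-1) and y''(x) = sum_{n>=2} n(n-1) a_n x^(n-2).
Substitute into P(x) y'' + Q(x) y' + R(x) y = 0 with P(x) = 1 - x^2, Q(x) = 3x, R(x) = 1, and match powers of x.
Initial conditions: a_0 = 3, a_1 = 0.
Setting the coefficient of each power of x to zero and solving order by order (substituting the coefficients already found):
  x^0: 2 a_2 + a_0 = 0  ->  2 a_2 = -a_0 = -3  ->  a_2 = -3/2
  x^1: 6 a_3 + 4 a_1 = 0  ->  6 a_3 = -4 a_1 = 0  ->  a_3 = 0
  x^2: 12 a_4 + 5 a_2 = 0  ->  12 a_4 = -5 a_2 = 15/2  ->  a_4 = 5/8
  x^3: 20 a_5 + 4 a_3 = 0  ->  20 a_5 = -4 a_3 = 0  ->  a_5 = 0
Truncated series: y(x) = 3 - (3/2) x^2 + (5/8) x^4 + O(x^6).

a_0 = 3; a_1 = 0; a_2 = -3/2; a_3 = 0; a_4 = 5/8; a_5 = 0
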